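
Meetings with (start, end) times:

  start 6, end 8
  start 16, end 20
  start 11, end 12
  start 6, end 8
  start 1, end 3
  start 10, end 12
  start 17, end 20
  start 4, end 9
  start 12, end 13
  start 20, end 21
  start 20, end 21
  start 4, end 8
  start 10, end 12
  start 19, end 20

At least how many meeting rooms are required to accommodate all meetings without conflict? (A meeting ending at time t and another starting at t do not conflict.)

Count concurrent intervals with a sweep; the peak is the room count.
Events (time:±→running): 1:+→1 3:-→0 4:+→1 4:+→2 6:+→3 6:+→4 … peak 4.

4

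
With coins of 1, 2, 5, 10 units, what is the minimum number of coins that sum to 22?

22 = 2×10 + 1×2
Total coins = 2 + 1 = 3

3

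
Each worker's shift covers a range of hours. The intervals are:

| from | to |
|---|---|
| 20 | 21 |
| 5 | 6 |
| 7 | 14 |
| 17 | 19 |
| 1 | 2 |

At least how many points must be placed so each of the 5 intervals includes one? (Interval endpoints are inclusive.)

Sort by right endpoint; whenever an interval is uncovered, place a point at its right end.
By right end: [1,2]  [5,6]  [7,14]  [17,19]  [20,21]
[1,2] uncovered → point at 2; [5,6] uncovered → point at 6; [7,14] uncovered → point at 14; [17,19] uncovered → point at 19; [20,21] uncovered → point at 21.
Points: 2, 6, 14, 19, 21 (5 total).

5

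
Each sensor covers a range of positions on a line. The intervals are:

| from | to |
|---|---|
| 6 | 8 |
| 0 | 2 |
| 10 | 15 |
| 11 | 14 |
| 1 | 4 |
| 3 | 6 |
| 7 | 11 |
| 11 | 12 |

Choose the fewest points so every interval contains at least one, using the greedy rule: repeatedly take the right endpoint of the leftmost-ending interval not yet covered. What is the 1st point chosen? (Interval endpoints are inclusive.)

Sorted: [0,2] [1,4] [3,6] [6,8] [7,11] [11,12] [11,14] [10,15]
{[0,2],[1,4]} hit by 2; {[3,6],[6,8]} hit by 6; {[7,11],[11,12],[11,14],[10,15]} hit by 11.
Points: 2, 6, 11 (3 total).

2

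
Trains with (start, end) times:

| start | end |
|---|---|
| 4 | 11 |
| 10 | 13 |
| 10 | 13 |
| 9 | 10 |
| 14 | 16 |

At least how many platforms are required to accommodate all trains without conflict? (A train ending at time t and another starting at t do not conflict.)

Count concurrent intervals with a sweep; the peak is the room count.
Events (time:±→running): 4:+→1 9:+→2 10:-→1 10:+→2 10:+→3 … peak 3.

3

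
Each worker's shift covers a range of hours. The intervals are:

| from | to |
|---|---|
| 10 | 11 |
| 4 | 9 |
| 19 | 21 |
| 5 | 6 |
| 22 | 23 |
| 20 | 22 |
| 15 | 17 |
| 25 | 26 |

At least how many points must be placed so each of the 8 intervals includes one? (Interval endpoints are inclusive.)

Sort by right endpoint; whenever an interval is uncovered, place a point at its right end.
Sorted: [5,6] [4,9] [10,11] [15,17] [19,21] [20,22] [22,23] [25,26]
{[5,6],[4,9]} hit by 6; {[10,11]} hit by 11; {[15,17]} hit by 17; {[19,21],[20,22]} hit by 21; {[22,23]} hit by 23; {[25,26]} hit by 26.
Points: 6, 11, 17, 21, 23, 26 (6 total).

6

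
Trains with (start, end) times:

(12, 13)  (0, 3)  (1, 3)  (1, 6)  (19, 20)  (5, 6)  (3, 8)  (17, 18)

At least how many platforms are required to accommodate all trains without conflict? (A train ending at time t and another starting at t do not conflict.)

3

The answer is the maximum number of intervals overlapping at any instant.
starts: [0, 1, 1, 3, 5, 12, 17, 19]
ends:   [3, 3, 6, 6, 8, 13, 18, 20]
s0→1 s1→2 s1→3  — peak 3.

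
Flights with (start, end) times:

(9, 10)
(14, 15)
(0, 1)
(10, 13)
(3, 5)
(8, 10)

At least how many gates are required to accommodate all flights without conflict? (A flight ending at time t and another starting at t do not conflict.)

starts: [0, 3, 8, 9, 10, 14]
ends:   [1, 5, 10, 10, 13, 15]
s0→1 e1→0 s3→1 e5→0 s8→1 s9→2  — peak 2.

2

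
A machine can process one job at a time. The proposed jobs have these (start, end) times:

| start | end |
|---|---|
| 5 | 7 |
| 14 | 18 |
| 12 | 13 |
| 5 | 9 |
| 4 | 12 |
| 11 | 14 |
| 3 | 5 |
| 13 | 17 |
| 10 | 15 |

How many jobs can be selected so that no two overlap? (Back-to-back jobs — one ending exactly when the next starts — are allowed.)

4

Sorted by end: (3,5)  (5,7)  (5,9)  (4,12)  (12,13)  (11,14)  (10,15)  (13,17)  (14,18)
take (3,5); take (5,7); take (12,13); skip (10,15); take (13,17); skip (14,18).
Selected 4 jobs.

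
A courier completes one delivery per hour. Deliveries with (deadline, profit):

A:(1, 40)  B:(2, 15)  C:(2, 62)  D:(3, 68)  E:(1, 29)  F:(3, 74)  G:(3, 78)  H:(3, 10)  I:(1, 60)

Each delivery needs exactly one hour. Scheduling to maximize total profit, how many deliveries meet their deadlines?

3

Sort by profit descending; place each in the latest free slot ≤ its deadline.
By profit: G(d3,78), F(d3,74), D(d3,68), C(d2,62), I(d1,60), A(d1,40), E(d1,29), B(d2,15), H(d3,10)
G→slot 3; F→slot 2; D→slot 1; C skipped; I skipped; A skipped; E skipped; B skipped; H skipped.
3 of 9 scheduled.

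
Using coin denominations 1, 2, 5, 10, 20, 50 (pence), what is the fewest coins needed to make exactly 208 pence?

208 − 4×50→8 − 1×5→3 − 1×2→1 − 1×1→0
Total coins = 4 + 1 + 1 + 1 = 7

7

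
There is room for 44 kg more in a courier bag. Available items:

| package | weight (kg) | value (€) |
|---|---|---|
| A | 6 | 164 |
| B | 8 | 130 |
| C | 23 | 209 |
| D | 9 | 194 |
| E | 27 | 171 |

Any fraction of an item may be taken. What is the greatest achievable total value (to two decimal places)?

678.83

Order: A (164/6=27.33) > D (194/9=21.56) > B (130/8=16.25) > C (209/23=9.09) > E (171/27=6.33)
Fill: take A (6 @ 164) → take D (9 @ 194) → take B (8 @ 130) → take 21/23 of C → 190.83; 44/44 used.
Total value = 678.83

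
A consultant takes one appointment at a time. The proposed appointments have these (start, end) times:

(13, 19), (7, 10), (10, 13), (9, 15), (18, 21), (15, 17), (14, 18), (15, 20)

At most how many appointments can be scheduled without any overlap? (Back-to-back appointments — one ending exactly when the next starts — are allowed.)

4

Order by finish time; keep every interval that doesn't clash with the previous kept one.
Sorted by end: (7,10)  (10,13)  (9,15)  (15,17)  (14,18)  (13,19)  (15,20)  (18,21)
take (7,10); take (10,13); take (15,17); skip (13,19); take (18,21).
Selected 4 appointments.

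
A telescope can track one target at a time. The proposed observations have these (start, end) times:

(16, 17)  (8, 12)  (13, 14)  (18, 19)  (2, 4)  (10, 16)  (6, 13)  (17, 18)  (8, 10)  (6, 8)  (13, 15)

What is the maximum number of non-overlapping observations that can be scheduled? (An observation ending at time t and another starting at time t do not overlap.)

Order by finish time; keep every interval that doesn't clash with the previous kept one.
By end time: (2,4), (6,8), (8,10), (8,12), (6,13), (13,14), (13,15), (10,16), (16,17), (17,18), (18,19).
Pick (2,4); next start ≥ 4 → (6,8); next start ≥ 8 → (8,10); next start ≥ 10 → (13,14); next start ≥ 14 → (16,17); next start ≥ 17 → (17,18); next start ≥ 18 → (18,19).
Selected 7 observations.

7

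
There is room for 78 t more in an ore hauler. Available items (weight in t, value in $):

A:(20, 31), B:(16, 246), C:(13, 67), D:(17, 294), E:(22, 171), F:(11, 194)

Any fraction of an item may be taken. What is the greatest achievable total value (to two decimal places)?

Ratios (sorted): F 17.64, D 17.29, B 15.38, E 7.77, C 5.15, A 1.55
take F (11 @ 194); take D (17 @ 294); take B (16 @ 246); take E (22 @ 171); take 12/13 of C → 61.85. Capacity used 78/78.
Total value = 966.85

966.85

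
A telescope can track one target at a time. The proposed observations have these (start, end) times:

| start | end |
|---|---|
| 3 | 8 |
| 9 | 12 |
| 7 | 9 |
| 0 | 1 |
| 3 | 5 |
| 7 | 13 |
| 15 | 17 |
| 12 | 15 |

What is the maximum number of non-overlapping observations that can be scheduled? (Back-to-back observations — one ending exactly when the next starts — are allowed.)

6

Sort by end time and greedily take each interval whose start is ≥ the last chosen end.
By end time: (0,1), (3,5), (3,8), (7,9), (9,12), (7,13), (12,15), (15,17).
Pick (0,1); next start ≥ 1 → (3,5); next start ≥ 5 → (7,9); next start ≥ 9 → (9,12); next start ≥ 12 → (12,15); next start ≥ 15 → (15,17).
Selected 6 observations.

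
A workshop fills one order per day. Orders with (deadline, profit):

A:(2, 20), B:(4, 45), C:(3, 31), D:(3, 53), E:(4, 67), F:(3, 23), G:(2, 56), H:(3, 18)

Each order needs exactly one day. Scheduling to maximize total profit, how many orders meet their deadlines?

Take jobs in profit order; each goes to the latest open slot no later than its deadline.
By profit: E(d4,67), G(d2,56), D(d3,53), B(d4,45), C(d3,31), F(d3,23), A(d2,20), H(d3,18)
E→slot 4; G→slot 2; D→slot 3; B→slot 1; C skipped; F skipped; A skipped; H skipped.
4 of 8 scheduled.

4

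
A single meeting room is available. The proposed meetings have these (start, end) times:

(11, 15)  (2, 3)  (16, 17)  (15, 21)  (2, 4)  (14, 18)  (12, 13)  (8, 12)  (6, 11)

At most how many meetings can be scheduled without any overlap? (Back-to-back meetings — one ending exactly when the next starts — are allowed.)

4

Greedy by earliest finish: after sorting by end time, pick each interval compatible with the last pick.
Sorted by end: (2,3)  (2,4)  (6,11)  (8,12)  (12,13)  (11,15)  (16,17)  (14,18)  (15,21)
take (2,3); take (6,11); take (12,13); skip (11,15); take (16,17); skip (14,18); skip (15,21).
Selected 4 meetings.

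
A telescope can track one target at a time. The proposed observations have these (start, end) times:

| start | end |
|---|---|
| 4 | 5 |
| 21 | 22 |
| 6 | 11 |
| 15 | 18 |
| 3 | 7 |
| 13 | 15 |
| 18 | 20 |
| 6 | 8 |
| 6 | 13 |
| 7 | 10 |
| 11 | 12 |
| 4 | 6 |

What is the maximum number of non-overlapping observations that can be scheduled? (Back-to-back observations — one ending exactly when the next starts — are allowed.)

Sort by end time and greedily take each interval whose start is ≥ the last chosen end.
By end time: (4,5), (4,6), (3,7), (6,8), (7,10), (6,11), (11,12), (6,13), (13,15), (15,18), (18,20), (21,22).
Pick (4,5); next start ≥ 5 → (6,8); next start ≥ 8 → (11,12); next start ≥ 12 → (13,15); next start ≥ 15 → (15,18); next start ≥ 18 → (18,20); next start ≥ 20 → (21,22).
Selected 7 observations.

7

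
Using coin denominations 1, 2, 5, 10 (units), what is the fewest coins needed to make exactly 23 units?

4

23 − 2×10→3 − 1×2→1 − 1×1→0
Total coins = 2 + 1 + 1 = 4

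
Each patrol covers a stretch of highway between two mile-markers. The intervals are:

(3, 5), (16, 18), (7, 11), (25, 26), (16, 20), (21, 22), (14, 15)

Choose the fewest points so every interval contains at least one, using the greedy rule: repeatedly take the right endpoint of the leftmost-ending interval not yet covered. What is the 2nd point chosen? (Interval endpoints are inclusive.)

11

Process intervals by earliest right end; each time one isn't hit yet, stab at its right endpoint.
By right end: [3,5]  [7,11]  [14,15]  [16,18]  [16,20]  [21,22]  [25,26]
[3,5] uncovered → point at 5; [7,11] uncovered → point at 11; [14,15] uncovered → point at 15; [16,18] uncovered → point at 18; [21,22] uncovered → point at 22; [25,26] uncovered → point at 26.
Points: 5, 11, 15, 18, 22, 26 (6 total).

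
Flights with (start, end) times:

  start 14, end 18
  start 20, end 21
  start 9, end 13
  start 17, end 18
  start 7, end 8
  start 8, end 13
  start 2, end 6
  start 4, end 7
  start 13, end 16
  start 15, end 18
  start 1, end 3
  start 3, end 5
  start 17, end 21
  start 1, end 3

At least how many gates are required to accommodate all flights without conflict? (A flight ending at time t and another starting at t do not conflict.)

The answer is the maximum number of intervals overlapping at any instant.
Events (time:±→running): 1:+→1 1:+→2 2:+→3 3:-→2 3:-→1 3:+→2 4:+→3 5:-→2 6:-→1 7:-→0 7:+→1 8:-→0 8:+→1 9:+→2 13:-→1 13:-→0 13:+→1 14:+→2 15:+→3 16:-→2 17:+→3 17:+→4 … peak 4.

4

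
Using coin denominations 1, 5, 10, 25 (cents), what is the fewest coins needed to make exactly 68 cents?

68 − 2×25→18 − 1×10→8 − 1×5→3 − 3×1→0
Total coins = 2 + 1 + 1 + 3 = 7

7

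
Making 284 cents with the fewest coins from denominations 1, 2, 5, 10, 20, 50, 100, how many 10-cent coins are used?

1

Greedy: take as many of the largest coin as possible, then repeat with the remainder.
284 = 2×100 + 1×50 + 1×20 + 1×10 + 2×2
Count of 10: 1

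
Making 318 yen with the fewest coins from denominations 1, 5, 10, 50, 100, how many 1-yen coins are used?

3

Greedy: take as many of the largest coin as possible, then repeat with the remainder.
318 − 3×100→18 − 1×10→8 − 1×5→3 − 3×1→0
Count of 1: 3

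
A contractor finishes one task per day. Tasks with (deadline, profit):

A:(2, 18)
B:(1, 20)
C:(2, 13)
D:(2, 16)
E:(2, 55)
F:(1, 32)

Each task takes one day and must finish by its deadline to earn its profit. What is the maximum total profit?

Sort by profit descending; place each in the latest free slot ≤ its deadline.
Profit order: E=55 F=32 B=20 A=18 D=16 C=13
Assign: E→slot 2, F→slot 1, B skipped, A skipped, D skipped, C skipped.
Slots: [1:F] [2:E]
Profit = 32 + 55 = 87

87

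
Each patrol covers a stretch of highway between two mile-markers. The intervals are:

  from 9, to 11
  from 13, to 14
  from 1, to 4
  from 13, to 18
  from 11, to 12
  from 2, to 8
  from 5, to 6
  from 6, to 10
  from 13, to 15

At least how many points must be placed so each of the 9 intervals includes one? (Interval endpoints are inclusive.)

4

Process intervals by earliest right end; each time one isn't hit yet, stab at its right endpoint.
Sorted: [1,4] [5,6] [2,8] [6,10] [9,11] [11,12] [13,14] [13,15] [13,18]
{[1,4]} hit by 4; {[5,6],[2,8],[6,10]} hit by 6; {[9,11],[11,12]} hit by 11; {[13,14],[13,15],[13,18]} hit by 14.
Points: 4, 6, 11, 14 (4 total).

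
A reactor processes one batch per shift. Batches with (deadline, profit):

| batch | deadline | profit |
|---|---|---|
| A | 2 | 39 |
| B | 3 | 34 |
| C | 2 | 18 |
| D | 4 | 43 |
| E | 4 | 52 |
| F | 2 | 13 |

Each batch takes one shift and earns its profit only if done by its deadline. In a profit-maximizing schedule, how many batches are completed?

4

Sort by profit descending; place each in the latest free slot ≤ its deadline.
Profit order: E=52 D=43 A=39 B=34 C=18 F=13
Assign: E→slot 4, D→slot 3, A→slot 2, B→slot 1, C skipped, F skipped.
Slots: [1:B] [2:A] [3:D] [4:E]
4 of 6 scheduled.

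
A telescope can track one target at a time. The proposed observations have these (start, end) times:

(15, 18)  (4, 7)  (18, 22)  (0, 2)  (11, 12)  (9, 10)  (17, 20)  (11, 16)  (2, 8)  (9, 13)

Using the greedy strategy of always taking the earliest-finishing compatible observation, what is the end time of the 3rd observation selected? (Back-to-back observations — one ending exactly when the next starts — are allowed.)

10

By end time: (0,2), (4,7), (2,8), (9,10), (11,12), (9,13), (11,16), (15,18), (17,20), (18,22).
Pick (0,2); next start ≥ 2 → (4,7); next start ≥ 7 → (9,10); next start ≥ 10 → (11,12); next start ≥ 12 → (15,18); next start ≥ 18 → (18,22).
Selected: (0,2) (4,7) (9,10) (11,12) (15,18) (18,22)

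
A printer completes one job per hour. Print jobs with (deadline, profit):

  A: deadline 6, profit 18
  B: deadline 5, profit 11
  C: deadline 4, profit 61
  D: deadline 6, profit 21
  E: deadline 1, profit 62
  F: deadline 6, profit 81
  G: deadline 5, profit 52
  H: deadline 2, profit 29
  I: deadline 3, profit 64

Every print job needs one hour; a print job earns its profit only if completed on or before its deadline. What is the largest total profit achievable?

Take jobs in profit order; each goes to the latest open slot no later than its deadline.
By profit: F(d6,81), I(d3,64), E(d1,62), C(d4,61), G(d5,52), H(d2,29), D(d6,21), A(d6,18), B(d5,11)
F→slot 6; I→slot 3; E→slot 1; C→slot 4; G→slot 5; H→slot 2; D skipped; A skipped; B skipped.
Profit = 62 + 29 + 64 + 61 + 52 + 81 = 349

349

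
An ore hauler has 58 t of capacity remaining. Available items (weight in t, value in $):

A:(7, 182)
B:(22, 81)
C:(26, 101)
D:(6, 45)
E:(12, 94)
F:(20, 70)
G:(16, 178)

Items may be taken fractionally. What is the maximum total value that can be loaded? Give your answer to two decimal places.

565.04

Order: A (182/7=26.00) > G (178/16=11.12) > E (94/12=7.83) > D (45/6=7.50) > C (101/26=3.88) > B (81/22=3.68) > F (70/20=3.50)
Fill: take A (7 @ 182) → take G (16 @ 178) → take E (12 @ 94) → take D (6 @ 45) → take 17/26 of C → 66.04; 58/58 used.
Total value = 565.04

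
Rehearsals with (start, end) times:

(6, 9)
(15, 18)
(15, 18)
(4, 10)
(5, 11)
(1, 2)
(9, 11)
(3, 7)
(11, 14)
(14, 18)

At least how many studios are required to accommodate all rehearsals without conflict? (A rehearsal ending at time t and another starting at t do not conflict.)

Events (time:±→running): 1:+→1 2:-→0 3:+→1 4:+→2 5:+→3 6:+→4 … peak 4.

4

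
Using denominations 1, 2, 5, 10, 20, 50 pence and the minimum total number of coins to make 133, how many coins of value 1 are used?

133 = 2×50 + 1×20 + 1×10 + 1×2 + 1×1
Count of 1: 1

1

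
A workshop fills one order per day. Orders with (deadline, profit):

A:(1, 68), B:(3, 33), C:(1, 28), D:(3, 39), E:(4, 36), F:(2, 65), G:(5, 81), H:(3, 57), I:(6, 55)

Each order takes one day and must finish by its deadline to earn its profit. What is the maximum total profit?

362

Sort by profit descending; place each in the latest free slot ≤ its deadline.
Profit order: G=81 A=68 F=65 H=57 I=55 D=39 E=36 B=33 C=28
Assign: G→slot 5, A→slot 1, F→slot 2, H→slot 3, I→slot 6, D skipped, E→slot 4, B skipped, C skipped.
Slots: [1:A] [2:F] [3:H] [4:E] [5:G] [6:I]
Profit = 68 + 65 + 57 + 36 + 81 + 55 = 362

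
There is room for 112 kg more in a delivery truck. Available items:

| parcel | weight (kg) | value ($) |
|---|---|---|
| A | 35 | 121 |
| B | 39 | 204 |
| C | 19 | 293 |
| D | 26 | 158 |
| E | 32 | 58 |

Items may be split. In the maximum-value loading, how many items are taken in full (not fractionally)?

3

Sort by value per unit weight and fill in that order.
Ratios (sorted): C 15.42, D 6.08, B 5.23, A 3.46, E 1.81
take C (19 @ 293); take D (26 @ 158); take B (39 @ 204); take 28/35 of A → 96.80. Capacity used 112/112.
3 item(s) taken whole; one partial (take 28/35 of A).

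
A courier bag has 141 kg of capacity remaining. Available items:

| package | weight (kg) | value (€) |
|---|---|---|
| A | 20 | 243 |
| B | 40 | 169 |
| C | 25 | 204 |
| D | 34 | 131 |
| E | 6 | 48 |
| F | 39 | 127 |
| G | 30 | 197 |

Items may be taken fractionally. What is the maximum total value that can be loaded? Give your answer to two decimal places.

938.06

Order: A (243/20=12.15) > C (204/25=8.16) > E (48/6=8.00) > G (197/30=6.57) > B (169/40=4.22) > D (131/34=3.85) > F (127/39=3.26)
Fill: take A (20 @ 243) → take C (25 @ 204) → take E (6 @ 48) → take G (30 @ 197) → take B (40 @ 169) → take 20/34 of D → 77.06; 141/141 used.
Total value = 938.06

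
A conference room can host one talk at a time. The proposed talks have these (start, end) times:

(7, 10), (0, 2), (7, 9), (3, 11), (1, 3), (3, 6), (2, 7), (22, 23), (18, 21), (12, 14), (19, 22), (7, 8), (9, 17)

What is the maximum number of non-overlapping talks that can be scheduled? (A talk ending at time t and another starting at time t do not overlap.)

6

Order by finish time; keep every interval that doesn't clash with the previous kept one.
Sorted by end: (0,2)  (1,3)  (3,6)  (2,7)  (7,8)  (7,9)  (7,10)  (3,11)  (12,14)  (9,17)  (18,21)  (19,22)  (22,23)
take (0,2); skip (1,3); take (3,6); take (7,8); take (12,14); take (18,21); skip (19,22); take (22,23).
Selected 6 talks.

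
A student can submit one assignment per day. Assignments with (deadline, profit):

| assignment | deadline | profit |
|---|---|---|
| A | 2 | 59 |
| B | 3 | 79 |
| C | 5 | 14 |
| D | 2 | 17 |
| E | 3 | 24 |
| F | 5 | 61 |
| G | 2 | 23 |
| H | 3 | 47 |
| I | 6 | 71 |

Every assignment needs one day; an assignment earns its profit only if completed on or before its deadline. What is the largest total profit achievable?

331

Profit order: B=79 I=71 F=61 A=59 H=47 E=24 G=23 D=17 C=14
Assign: B→slot 3, I→slot 6, F→slot 5, A→slot 2, H→slot 1, E skipped, G skipped, D skipped, C→slot 4.
Slots: [1:H] [2:A] [3:B] [4:C] [5:F] [6:I]
Profit = 47 + 59 + 79 + 14 + 61 + 71 = 331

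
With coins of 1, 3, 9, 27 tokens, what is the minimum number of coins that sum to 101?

7

101 = 3×27 + 2×9 + 2×1
Total coins = 3 + 2 + 2 = 7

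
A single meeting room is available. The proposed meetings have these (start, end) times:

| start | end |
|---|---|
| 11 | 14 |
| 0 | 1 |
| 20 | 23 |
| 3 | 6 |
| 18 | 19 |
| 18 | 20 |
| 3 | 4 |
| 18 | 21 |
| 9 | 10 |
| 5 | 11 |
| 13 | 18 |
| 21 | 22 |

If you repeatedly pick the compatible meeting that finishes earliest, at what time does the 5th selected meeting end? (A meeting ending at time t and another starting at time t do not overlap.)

Order by finish time; keep every interval that doesn't clash with the previous kept one.
By end time: (0,1), (3,4), (3,6), (9,10), (5,11), (11,14), (13,18), (18,19), (18,20), (18,21), (21,22), (20,23).
Pick (0,1); next start ≥ 1 → (3,4); next start ≥ 4 → (9,10); next start ≥ 10 → (11,14); next start ≥ 14 → (18,19); next start ≥ 19 → (21,22).
Selected: (0,1) (3,4) (9,10) (11,14) (18,19) (21,22)

19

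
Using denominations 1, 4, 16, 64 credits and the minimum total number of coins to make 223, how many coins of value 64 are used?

Use the largest denomination that fits, subtract, and repeat.
223 = 3×64 + 1×16 + 3×4 + 3×1
Count of 64: 3

3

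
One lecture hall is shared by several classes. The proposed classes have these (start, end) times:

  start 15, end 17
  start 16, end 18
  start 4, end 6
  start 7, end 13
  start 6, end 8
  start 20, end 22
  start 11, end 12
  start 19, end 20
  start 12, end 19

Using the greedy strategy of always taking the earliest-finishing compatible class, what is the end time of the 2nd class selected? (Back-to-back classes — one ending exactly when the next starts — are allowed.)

8

Sorted by end: (4,6)  (6,8)  (11,12)  (7,13)  (15,17)  (16,18)  (12,19)  (19,20)  (20,22)
take (4,6); take (6,8); take (11,12); take (15,17); take (19,20); take (20,22).
Selected: (4,6) (6,8) (11,12) (15,17) (19,20) (20,22)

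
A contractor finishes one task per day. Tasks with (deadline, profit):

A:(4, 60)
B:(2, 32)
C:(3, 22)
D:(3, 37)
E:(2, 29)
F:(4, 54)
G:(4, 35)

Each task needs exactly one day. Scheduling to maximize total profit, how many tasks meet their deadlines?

Sort by profit descending; place each in the latest free slot ≤ its deadline.
Profit order: A=60 F=54 D=37 G=35 B=32 E=29 C=22
Assign: A→slot 4, F→slot 3, D→slot 2, G→slot 1, B skipped, E skipped, C skipped.
Slots: [1:G] [2:D] [3:F] [4:A]
4 of 7 scheduled.

4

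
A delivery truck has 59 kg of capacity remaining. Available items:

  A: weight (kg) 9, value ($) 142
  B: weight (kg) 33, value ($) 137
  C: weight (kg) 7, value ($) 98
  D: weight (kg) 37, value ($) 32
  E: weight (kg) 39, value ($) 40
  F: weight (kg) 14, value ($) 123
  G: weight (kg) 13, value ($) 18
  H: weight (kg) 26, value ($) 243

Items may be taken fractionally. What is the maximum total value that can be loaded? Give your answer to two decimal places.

618.45

Greedy by value/weight ratio, highest first.
Ratios (sorted): A 15.78, C 14.00, H 9.35, F 8.79, B 4.15, G 1.38, E 1.03, D 0.86
take A (9 @ 142); take C (7 @ 98); take H (26 @ 243); take F (14 @ 123); take 3/33 of B → 12.45. Capacity used 59/59.
Total value = 618.45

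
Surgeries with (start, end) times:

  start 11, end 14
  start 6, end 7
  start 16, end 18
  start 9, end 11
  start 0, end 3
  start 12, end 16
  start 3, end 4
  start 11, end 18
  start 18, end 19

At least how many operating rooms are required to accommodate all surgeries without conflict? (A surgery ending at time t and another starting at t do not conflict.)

3

The answer is the maximum number of intervals overlapping at any instant.
starts: [0, 3, 6, 9, 11, 11, 12, 16, 18]
ends:   [3, 4, 7, 11, 14, 16, 18, 18, 19]
s0→1 e3→0 s3→1 e4→0 s6→1 e7→0 s9→1 e11→0 s11→1 s11→2 s12→3  — peak 3.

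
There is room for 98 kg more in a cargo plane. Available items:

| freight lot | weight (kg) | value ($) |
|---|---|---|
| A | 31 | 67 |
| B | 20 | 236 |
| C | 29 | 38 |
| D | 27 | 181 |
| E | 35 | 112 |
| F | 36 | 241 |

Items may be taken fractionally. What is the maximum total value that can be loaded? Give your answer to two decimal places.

706.00

Ratios (sorted): B 11.80, D 6.70, F 6.69, E 3.20, A 2.16, C 1.31
take B (20 @ 236); take D (27 @ 181); take F (36 @ 241); take 15/35 of E → 48.00. Capacity used 98/98.
Total value = 706.00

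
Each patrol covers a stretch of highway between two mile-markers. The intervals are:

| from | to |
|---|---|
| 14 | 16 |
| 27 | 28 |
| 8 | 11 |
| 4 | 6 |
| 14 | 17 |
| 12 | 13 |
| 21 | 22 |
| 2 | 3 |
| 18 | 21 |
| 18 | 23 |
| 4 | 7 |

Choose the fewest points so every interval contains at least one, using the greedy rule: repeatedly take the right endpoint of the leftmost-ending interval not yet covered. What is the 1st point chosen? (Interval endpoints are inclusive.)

3

Process intervals by earliest right end; each time one isn't hit yet, stab at its right endpoint.
By right end: [2,3]  [4,6]  [4,7]  [8,11]  [12,13]  [14,16]  [14,17]  [18,21]  [21,22]  [18,23]  [27,28]
[2,3] uncovered → point at 3; [4,6] uncovered → point at 6; [8,11] uncovered → point at 11; [12,13] uncovered → point at 13; [14,16] uncovered → point at 16; [18,21] uncovered → point at 21; [27,28] uncovered → point at 28.
Points: 3, 6, 11, 13, 16, 21, 28 (7 total).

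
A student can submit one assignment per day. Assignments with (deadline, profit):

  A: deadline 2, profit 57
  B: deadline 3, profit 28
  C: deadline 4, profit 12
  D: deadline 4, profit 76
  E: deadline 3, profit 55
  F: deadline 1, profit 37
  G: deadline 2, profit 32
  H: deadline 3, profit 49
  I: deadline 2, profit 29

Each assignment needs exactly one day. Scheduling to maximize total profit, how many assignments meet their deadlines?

Profit order: D=76 A=57 E=55 H=49 F=37 G=32 I=29 B=28 C=12
Assign: D→slot 4, A→slot 2, E→slot 3, H→slot 1, F skipped, G skipped, I skipped, B skipped, C skipped.
Slots: [1:H] [2:A] [3:E] [4:D]
4 of 9 scheduled.

4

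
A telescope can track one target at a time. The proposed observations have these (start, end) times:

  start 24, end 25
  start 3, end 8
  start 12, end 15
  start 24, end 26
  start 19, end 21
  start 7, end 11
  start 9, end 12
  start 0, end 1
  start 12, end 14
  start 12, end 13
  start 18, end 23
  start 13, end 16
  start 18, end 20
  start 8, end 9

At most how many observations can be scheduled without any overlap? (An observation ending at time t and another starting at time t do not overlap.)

Sorted by end: (0,1)  (3,8)  (8,9)  (7,11)  (9,12)  (12,13)  (12,14)  (12,15)  (13,16)  (18,20)  (19,21)  (18,23)  (24,25)  (24,26)
take (0,1); take (3,8); take (8,9); take (9,12); take (12,13); skip (12,15); take (13,16); take (18,20); skip (19,21); take (24,25).
Selected 8 observations.

8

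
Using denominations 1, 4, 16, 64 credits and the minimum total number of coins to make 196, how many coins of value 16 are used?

0

Use the largest denomination that fits, subtract, and repeat.
196 − 3×64→4 − 1×4→0
Count of 16: 0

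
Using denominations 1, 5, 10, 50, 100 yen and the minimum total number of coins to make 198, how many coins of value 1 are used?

3

Use the largest denomination that fits, subtract, and repeat.
198 − 1×100→98 − 1×50→48 − 4×10→8 − 1×5→3 − 3×1→0
Count of 1: 3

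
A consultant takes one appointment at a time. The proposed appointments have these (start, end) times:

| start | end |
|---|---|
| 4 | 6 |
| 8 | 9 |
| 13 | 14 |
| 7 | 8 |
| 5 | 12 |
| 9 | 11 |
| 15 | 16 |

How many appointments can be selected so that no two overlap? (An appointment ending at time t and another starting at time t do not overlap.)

6

Greedy by earliest finish: after sorting by end time, pick each interval compatible with the last pick.
Sorted by end: (4,6)  (7,8)  (8,9)  (9,11)  (5,12)  (13,14)  (15,16)
take (4,6); take (7,8); take (8,9); take (9,11); take (13,14); take (15,16).
Selected 6 appointments.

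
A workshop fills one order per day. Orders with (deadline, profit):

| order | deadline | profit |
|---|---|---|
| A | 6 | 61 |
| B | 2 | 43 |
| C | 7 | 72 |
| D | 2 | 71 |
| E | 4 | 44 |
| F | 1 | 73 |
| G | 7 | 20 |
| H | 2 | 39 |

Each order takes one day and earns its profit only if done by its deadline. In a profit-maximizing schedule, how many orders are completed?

6

Sort by profit descending; place each in the latest free slot ≤ its deadline.
By profit: F(d1,73), C(d7,72), D(d2,71), A(d6,61), E(d4,44), B(d2,43), H(d2,39), G(d7,20)
F→slot 1; C→slot 7; D→slot 2; A→slot 6; E→slot 4; B skipped; H skipped; G→slot 5.
6 of 8 scheduled.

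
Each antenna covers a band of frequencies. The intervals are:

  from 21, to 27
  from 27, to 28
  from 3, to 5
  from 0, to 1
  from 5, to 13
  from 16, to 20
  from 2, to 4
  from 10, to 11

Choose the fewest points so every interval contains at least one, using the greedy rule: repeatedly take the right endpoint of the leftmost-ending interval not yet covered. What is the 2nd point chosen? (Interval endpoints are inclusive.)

4

Sort by right endpoint; whenever an interval is uncovered, place a point at its right end.
Sorted: [0,1] [2,4] [3,5] [10,11] [5,13] [16,20] [21,27] [27,28]
{[0,1]} hit by 1; {[2,4],[3,5]} hit by 4; {[10,11],[5,13]} hit by 11; {[16,20]} hit by 20; {[21,27],[27,28]} hit by 27.
Points: 1, 4, 11, 20, 27 (5 total).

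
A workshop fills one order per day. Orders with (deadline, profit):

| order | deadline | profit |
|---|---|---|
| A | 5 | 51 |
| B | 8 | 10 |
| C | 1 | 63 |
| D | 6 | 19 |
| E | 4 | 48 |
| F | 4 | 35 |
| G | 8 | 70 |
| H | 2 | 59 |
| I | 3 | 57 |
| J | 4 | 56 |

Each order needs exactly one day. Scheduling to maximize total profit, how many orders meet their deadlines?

8

Profit order: G=70 C=63 H=59 I=57 J=56 A=51 E=48 F=35 D=19 B=10
Assign: G→slot 8, C→slot 1, H→slot 2, I→slot 3, J→slot 4, A→slot 5, E skipped, F skipped, D→slot 6, B→slot 7.
Slots: [1:C] [2:H] [3:I] [4:J] [5:A] [6:D] [7:B] [8:G]
8 of 10 scheduled.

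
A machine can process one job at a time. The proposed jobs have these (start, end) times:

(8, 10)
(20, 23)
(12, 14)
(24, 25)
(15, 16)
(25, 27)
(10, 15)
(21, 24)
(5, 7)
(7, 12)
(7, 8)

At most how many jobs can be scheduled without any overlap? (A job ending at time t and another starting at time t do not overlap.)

Greedy by earliest finish: after sorting by end time, pick each interval compatible with the last pick.
Sorted by end: (5,7)  (7,8)  (8,10)  (7,12)  (12,14)  (10,15)  (15,16)  (20,23)  (21,24)  (24,25)  (25,27)
take (5,7); take (7,8); take (8,10); take (12,14); take (15,16); take (20,23); take (24,25); take (25,27).
Selected 8 jobs.

8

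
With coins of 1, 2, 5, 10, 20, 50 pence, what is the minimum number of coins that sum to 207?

6

Use the largest denomination that fits, subtract, and repeat.
207 − 4×50→7 − 1×5→2 − 1×2→0
Total coins = 4 + 1 + 1 = 6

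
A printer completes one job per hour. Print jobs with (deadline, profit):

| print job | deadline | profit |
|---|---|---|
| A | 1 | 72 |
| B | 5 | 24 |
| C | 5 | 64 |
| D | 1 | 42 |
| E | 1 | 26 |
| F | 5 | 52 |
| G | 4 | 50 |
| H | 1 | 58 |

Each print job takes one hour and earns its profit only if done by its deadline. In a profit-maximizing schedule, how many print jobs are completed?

Take jobs in profit order; each goes to the latest open slot no later than its deadline.
By profit: A(d1,72), C(d5,64), H(d1,58), F(d5,52), G(d4,50), D(d1,42), E(d1,26), B(d5,24)
A→slot 1; C→slot 5; H skipped; F→slot 4; G→slot 3; D skipped; E skipped; B→slot 2.
5 of 8 scheduled.

5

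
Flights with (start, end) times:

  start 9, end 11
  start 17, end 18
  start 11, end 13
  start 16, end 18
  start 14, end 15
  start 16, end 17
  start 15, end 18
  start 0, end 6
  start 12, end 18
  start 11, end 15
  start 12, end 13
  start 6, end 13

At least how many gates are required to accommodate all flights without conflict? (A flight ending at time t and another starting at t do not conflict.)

5

The answer is the maximum number of intervals overlapping at any instant.
Events (time:±→running): 0:+→1 6:-→0 6:+→1 9:+→2 11:-→1 11:+→2 11:+→3 12:+→4 12:+→5 … peak 5.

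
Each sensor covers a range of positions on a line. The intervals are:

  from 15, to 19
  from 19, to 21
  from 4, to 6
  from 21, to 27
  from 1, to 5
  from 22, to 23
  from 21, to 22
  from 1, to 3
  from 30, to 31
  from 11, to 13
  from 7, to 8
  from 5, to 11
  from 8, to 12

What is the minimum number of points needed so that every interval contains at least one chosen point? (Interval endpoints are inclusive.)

Sorted: [1,3] [1,5] [4,6] [7,8] [5,11] [8,12] [11,13] [15,19] [19,21] [21,22] [22,23] [21,27] [30,31]
{[1,3],[1,5]} hit by 3; {[4,6]} hit by 6; {[7,8],[5,11],[8,12]} hit by 8; {[11,13]} hit by 13; {[15,19],[19,21]} hit by 19; {[21,22],[22,23],[21,27]} hit by 22; {[30,31]} hit by 31.
Points: 3, 6, 8, 13, 19, 22, 31 (7 total).

7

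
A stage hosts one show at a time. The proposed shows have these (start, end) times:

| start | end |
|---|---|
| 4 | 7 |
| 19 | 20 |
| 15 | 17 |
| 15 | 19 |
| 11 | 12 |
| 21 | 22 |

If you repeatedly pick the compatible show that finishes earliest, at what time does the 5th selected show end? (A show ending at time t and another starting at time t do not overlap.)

By end time: (4,7), (11,12), (15,17), (15,19), (19,20), (21,22).
Pick (4,7); next start ≥ 7 → (11,12); next start ≥ 12 → (15,17); next start ≥ 17 → (19,20); next start ≥ 20 → (21,22).
Selected: (4,7) (11,12) (15,17) (19,20) (21,22)

22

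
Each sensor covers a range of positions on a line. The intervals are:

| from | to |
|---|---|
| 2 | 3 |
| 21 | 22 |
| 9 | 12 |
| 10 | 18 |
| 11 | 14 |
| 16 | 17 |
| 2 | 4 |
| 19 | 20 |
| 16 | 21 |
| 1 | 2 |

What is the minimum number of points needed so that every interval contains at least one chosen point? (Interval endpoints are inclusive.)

Sort by right endpoint; whenever an interval is uncovered, place a point at its right end.
Sorted: [1,2] [2,3] [2,4] [9,12] [11,14] [16,17] [10,18] [19,20] [16,21] [21,22]
{[1,2],[2,3],[2,4]} hit by 2; {[9,12],[11,14]} hit by 12; {[16,17],[10,18]} hit by 17; {[19,20],[16,21]} hit by 20; {[21,22]} hit by 22.
Points: 2, 12, 17, 20, 22 (5 total).

5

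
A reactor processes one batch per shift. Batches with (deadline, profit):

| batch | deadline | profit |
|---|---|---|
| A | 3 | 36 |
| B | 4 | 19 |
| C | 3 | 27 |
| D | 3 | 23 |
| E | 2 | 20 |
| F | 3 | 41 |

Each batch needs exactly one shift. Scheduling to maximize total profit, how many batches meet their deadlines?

4

Sort by profit descending; place each in the latest free slot ≤ its deadline.
By profit: F(d3,41), A(d3,36), C(d3,27), D(d3,23), E(d2,20), B(d4,19)
F→slot 3; A→slot 2; C→slot 1; D skipped; E skipped; B→slot 4.
4 of 6 scheduled.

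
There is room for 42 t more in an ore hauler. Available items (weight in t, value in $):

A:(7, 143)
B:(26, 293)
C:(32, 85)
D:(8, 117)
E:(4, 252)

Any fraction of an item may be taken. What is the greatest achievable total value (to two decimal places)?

Order: E (252/4=63.00) > A (143/7=20.43) > D (117/8=14.62) > B (293/26=11.27) > C (85/32=2.66)
Fill: take E (4 @ 252) → take A (7 @ 143) → take D (8 @ 117) → take 23/26 of B → 259.19; 42/42 used.
Total value = 771.19

771.19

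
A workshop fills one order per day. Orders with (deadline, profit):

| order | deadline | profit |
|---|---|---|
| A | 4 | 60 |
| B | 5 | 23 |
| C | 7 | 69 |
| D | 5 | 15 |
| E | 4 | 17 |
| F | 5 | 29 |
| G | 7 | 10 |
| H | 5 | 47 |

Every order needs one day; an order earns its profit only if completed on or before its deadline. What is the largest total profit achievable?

255

By profit: C(d7,69), A(d4,60), H(d5,47), F(d5,29), B(d5,23), E(d4,17), D(d5,15), G(d7,10)
C→slot 7; A→slot 4; H→slot 5; F→slot 3; B→slot 2; E→slot 1; D skipped; G→slot 6.
Profit = 17 + 23 + 29 + 60 + 47 + 10 + 69 = 255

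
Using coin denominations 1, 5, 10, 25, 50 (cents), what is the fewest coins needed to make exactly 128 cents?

128 − 2×50→28 − 1×25→3 − 3×1→0
Total coins = 2 + 1 + 3 = 6

6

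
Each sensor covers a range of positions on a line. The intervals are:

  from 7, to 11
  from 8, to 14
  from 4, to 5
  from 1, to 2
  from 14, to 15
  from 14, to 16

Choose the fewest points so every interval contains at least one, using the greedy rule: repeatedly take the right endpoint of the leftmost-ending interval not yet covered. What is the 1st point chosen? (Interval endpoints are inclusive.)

Process intervals by earliest right end; each time one isn't hit yet, stab at its right endpoint.
By right end: [1,2]  [4,5]  [7,11]  [8,14]  [14,15]  [14,16]
[1,2] uncovered → point at 2; [4,5] uncovered → point at 5; [7,11] uncovered → point at 11; [14,15] uncovered → point at 15.
Points: 2, 5, 11, 15 (4 total).

2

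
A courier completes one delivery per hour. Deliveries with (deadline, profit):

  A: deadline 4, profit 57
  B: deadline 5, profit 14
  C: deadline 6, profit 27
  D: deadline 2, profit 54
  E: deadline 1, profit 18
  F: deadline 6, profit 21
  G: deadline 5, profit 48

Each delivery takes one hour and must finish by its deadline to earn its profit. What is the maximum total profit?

Profit order: A=57 D=54 G=48 C=27 F=21 E=18 B=14
Assign: A→slot 4, D→slot 2, G→slot 5, C→slot 6, F→slot 3, E→slot 1, B skipped.
Slots: [1:E] [2:D] [3:F] [4:A] [5:G] [6:C]
Profit = 18 + 54 + 21 + 57 + 48 + 27 = 225

225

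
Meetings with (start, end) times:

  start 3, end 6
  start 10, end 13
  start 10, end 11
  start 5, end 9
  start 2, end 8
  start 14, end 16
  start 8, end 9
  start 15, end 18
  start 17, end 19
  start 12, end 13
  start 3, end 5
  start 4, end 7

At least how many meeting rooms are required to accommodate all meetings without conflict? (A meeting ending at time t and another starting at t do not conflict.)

The answer is the maximum number of intervals overlapping at any instant.
starts: [2, 3, 3, 4, 5, 8, 10, 10, 12, 14, 15, 17]
ends:   [5, 6, 7, 8, 9, 9, 11, 13, 13, 16, 18, 19]
s2→1 s3→2 s3→3 s4→4  — peak 4.

4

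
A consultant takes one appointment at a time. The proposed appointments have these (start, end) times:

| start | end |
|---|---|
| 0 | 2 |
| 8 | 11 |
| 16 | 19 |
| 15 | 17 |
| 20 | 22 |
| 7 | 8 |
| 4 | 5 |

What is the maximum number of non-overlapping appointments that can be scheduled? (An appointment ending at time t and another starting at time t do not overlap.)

6

Greedy by earliest finish: after sorting by end time, pick each interval compatible with the last pick.
By end time: (0,2), (4,5), (7,8), (8,11), (15,17), (16,19), (20,22).
Pick (0,2); next start ≥ 2 → (4,5); next start ≥ 5 → (7,8); next start ≥ 8 → (8,11); next start ≥ 11 → (15,17); next start ≥ 17 → (20,22).
Selected 6 appointments.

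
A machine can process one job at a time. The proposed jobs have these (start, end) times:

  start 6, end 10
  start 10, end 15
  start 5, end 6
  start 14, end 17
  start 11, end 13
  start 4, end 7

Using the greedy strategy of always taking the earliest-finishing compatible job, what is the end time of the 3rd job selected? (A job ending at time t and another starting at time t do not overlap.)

13

Greedy by earliest finish: after sorting by end time, pick each interval compatible with the last pick.
By end time: (5,6), (4,7), (6,10), (11,13), (10,15), (14,17).
Pick (5,6); next start ≥ 6 → (6,10); next start ≥ 10 → (11,13); next start ≥ 13 → (14,17).
Selected: (5,6) (6,10) (11,13) (14,17)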